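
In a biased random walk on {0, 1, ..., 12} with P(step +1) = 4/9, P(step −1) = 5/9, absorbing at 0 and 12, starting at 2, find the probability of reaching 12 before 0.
P(hit 12 before 0) = (1 − (5/4)^2) / (1 − (5/4)^12) = 1048576/25262601

Let u_k denote P(reach 12 before 0 | start at k). Boundary: u_0 = 0, u_12 = 1. Recurrence: u_k = 4/9·u_{k+1} + 5/9·u_{k-1} for 1 ≤ k ≤ 11. Try u_k = A + B·r^k with r = q/p = (5/9)/(4/9) = 5/4. Substitution satisfies the recurrence; boundary conditions give:
  u_k = (1 − r^k) / (1 − r^N) = (1 − (5/4)^2) / (1 − (5/4)^12) = 1048576/25262601.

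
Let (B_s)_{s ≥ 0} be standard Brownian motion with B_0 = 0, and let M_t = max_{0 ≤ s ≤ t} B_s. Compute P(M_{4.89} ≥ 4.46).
P(M_{4.89} ≥ 4.46) = 2·P(B_{4.89} ≥ 4.46) = 2(1 − Φ(4.46/√4.89)) ≈ 0.0437

By the reflection principle for Brownian motion, P(M_t ≥ a) = 2 · P(B_t ≥ a) for a ≥ 0. Since B_t ~ N(0, t), P(B_t ≥ 4.46) = 1 − Φ(4.46/√t) = 1 − Φ(4.46/√4.89) = 1 − Φ(2.0169). So
  P(M_{4.89} ≥ 4.46) = 2(1 − Φ(2.0169)) ≈ 0.0437.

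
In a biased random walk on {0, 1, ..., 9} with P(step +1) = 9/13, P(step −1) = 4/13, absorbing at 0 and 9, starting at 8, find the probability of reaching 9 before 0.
P(hit 9 before 0) = (1 − (4/9)^8) / (1 − (4/9)^9) = 77366133/77431669

Let u_k denote P(reach 9 before 0 | start at k). Boundary: u_0 = 0, u_9 = 1. Recurrence: u_k = 9/13·u_{k+1} + 4/13·u_{k-1} for 1 ≤ k ≤ 8. Try u_k = A + B·r^k with r = q/p = (4/13)/(9/13) = 4/9. Substitution satisfies the recurrence; boundary conditions give:
  u_k = (1 − r^k) / (1 − r^N) = (1 − (4/9)^8) / (1 − (4/9)^9) = 77366133/77431669.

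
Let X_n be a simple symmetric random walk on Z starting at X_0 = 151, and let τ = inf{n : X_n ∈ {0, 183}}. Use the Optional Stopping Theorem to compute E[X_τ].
E[X_τ] = 151

X_n is a martingale and τ is a bounded-mean stopping time (indeed τ is finite a.s. with bounded expectation since the walk is in a bounded region). By the OST, E[X_τ] = E[X_0] = 151. Equivalently: E[X_τ] = 183 · P(hit 183 first) + 0 · P(hit 0 first) = 183 · (151/183) = 151.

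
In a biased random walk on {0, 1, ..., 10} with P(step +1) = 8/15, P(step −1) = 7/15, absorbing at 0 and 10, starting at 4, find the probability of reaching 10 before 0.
P(hit 10 before 0) = (1 − (7/8)^4) / (1 − (7/8)^10) = 29622272/52751105

Let u_k denote P(reach 10 before 0 | start at k). Boundary: u_0 = 0, u_10 = 1. Recurrence: u_k = 8/15·u_{k+1} + 7/15·u_{k-1} for 1 ≤ k ≤ 9. Try u_k = A + B·r^k with r = q/p = (7/15)/(8/15) = 7/8. Substitution satisfies the recurrence; boundary conditions give:
  u_k = (1 − r^k) / (1 − r^N) = (1 − (7/8)^4) / (1 − (7/8)^10) = 29622272/52751105.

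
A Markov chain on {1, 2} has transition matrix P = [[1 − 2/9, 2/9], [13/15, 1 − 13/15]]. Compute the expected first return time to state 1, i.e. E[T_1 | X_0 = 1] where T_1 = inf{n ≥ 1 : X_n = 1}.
E[T_1 | X_0 = 1] = 1/π_1 = 49/39

For an irreducible recurrent Markov chain with stationary distribution π, E[T_i | X_0 = i] = 1/π_i (Kac's formula). Here π_1 = (13/15)/(2/9 + 13/15) = (13/15)/(49/45) = 39/49, so E[T_1 | X_0 = 1] = 1/π_1 = (2/9 + 13/15)/(13/15) = (49/45)/(13/15) = 49/39.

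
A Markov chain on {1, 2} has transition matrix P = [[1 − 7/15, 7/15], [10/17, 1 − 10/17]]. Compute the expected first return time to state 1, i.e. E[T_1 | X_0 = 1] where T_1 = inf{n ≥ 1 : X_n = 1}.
E[T_1 | X_0 = 1] = 1/π_1 = 269/150

For an irreducible recurrent Markov chain with stationary distribution π, E[T_i | X_0 = i] = 1/π_i (Kac's formula). Here π_1 = (10/17)/(7/15 + 10/17) = (10/17)/(269/255) = 150/269, so E[T_1 | X_0 = 1] = 1/π_1 = (7/15 + 10/17)/(10/17) = (269/255)/(10/17) = 269/150.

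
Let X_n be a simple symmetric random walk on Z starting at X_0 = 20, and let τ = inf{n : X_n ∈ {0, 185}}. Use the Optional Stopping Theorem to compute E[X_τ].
E[X_τ] = 20

X_n is a martingale and τ is a bounded-mean stopping time (indeed τ is finite a.s. with bounded expectation since the walk is in a bounded region). By the OST, E[X_τ] = E[X_0] = 20. Equivalently: E[X_τ] = 185 · P(hit 185 first) + 0 · P(hit 0 first) = 185 · (20/185) = 20.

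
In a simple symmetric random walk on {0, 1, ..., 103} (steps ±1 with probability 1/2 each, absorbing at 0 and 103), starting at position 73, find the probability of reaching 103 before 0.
P(hit 103 before 0) = 73/103

Let u_k = P(hit 103 before 0 | start at k). Then u_0 = 0, u_103 = 1, and u_k = u_{k-1}/2 + u_{k+1}/2 for 1 ≤ k ≤ 102. This harmonic recurrence is solved by u_k = k/103, giving u_73 = 73/103.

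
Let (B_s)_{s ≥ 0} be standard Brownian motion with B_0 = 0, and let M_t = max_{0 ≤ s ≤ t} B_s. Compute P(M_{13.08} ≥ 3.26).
P(M_{13.08} ≥ 3.26) = 2·P(B_{13.08} ≥ 3.26) = 2(1 − Φ(3.26/√13.08)) ≈ 0.3674

By the reflection principle for Brownian motion, P(M_t ≥ a) = 2 · P(B_t ≥ a) for a ≥ 0. Since B_t ~ N(0, t), P(B_t ≥ 3.26) = 1 − Φ(3.26/√t) = 1 − Φ(3.26/√13.08) = 1 − Φ(0.9014). So
  P(M_{13.08} ≥ 3.26) = 2(1 − Φ(0.9014)) ≈ 0.3674.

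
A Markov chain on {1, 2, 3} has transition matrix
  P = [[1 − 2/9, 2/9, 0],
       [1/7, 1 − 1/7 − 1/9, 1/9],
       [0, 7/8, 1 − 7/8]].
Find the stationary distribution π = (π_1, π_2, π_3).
π = (81/223, 126/223, 16/223)

This is a birth-death chain on three states, which satisfies detailed balance: π_1 · P_{12} = π_2 · P_{21} and π_2 · P_{23} = π_3 · P_{32}.
From π_1 · 2/9 = π_2 · 1/7: π_2/π_1 = (2/9)/(1/7) = 14/9.
From π_2 · 1/9 = π_3 · 7/8: π_3/π_2 = (1/9)/(7/8) = 8/63.
Take π_1 proportional to 1; then unnormalized π = (1, 14/9, 16/81). Normalize by dividing by the sum 223/81:
  π = (81/223, 126/223, 16/223).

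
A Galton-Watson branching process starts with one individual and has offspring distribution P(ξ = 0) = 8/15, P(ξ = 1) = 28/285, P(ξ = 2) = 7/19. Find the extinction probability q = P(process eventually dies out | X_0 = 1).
q = 1

Mean offspring μ = 0·8/15 + 1·28/285 + 2·7/19 = 238/285 ≤ 1. For μ ≤ 1 with offspring not concentrated at 1, the Galton-Watson process goes extinct almost surely, so q = 1.
(Algebraic check: The pgf is f(s) = 8/15 + 28/285·s + 7/19·s². The extinction probability q is the smallest fixed point of f in [0, 1]. Setting s = f(s):
  7/19·s² + (28/285 − 1)·s + 8/15 = 0
  7/19·s² − (8/15 + 7/19)·s + 8/15 = 0
which factors as (s − 1)·(7/19·s − 8/15) = 0, giving roots s = 1 and s = (8/15)/(7/19) = 152/105. Since 152/105 ≥ 1, the smallest root in [0, 1] is s = 1.)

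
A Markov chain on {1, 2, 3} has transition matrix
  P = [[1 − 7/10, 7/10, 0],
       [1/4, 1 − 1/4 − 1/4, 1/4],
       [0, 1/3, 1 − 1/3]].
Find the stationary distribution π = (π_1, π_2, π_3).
π = (10/59, 28/59, 21/59)

This is a birth-death chain on three states, which satisfies detailed balance: π_1 · P_{12} = π_2 · P_{21} and π_2 · P_{23} = π_3 · P_{32}.
From π_1 · 7/10 = π_2 · 1/4: π_2/π_1 = (7/10)/(1/4) = 14/5.
From π_2 · 1/4 = π_3 · 1/3: π_3/π_2 = (1/4)/(1/3) = 3/4.
Take π_1 proportional to 1; then unnormalized π = (1, 14/5, 21/10). Normalize by dividing by the sum 59/10:
  π = (10/59, 28/59, 21/59).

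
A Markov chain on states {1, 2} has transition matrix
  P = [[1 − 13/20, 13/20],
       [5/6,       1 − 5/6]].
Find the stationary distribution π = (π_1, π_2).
π_1 = 50/89, π_2 = 39/89

Solve πP = π with π_1 + π_2 = 1. From πP = π: π_1 · (1 − 13/20) + π_2 · 5/6 = π_1 ⇒ π_2 · 5/6 = π_1 · 13/20 ⇒ π_2/π_1 = (13/20)/(5/6) = 39/50. Together with π_1 + π_2 = 1:
  π_1 = (5/6)/(13/20 + 5/6) = (5/6)/(89/60) = 50/89,
  π_2 = (13/20)/(13/20 + 5/6) = (13/20)/(89/60) = 39/89.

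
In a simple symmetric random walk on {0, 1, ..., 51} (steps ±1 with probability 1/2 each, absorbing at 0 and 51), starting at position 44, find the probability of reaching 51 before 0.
P(hit 51 before 0) = 44/51

Let u_k = P(hit 51 before 0 | start at k). Then u_0 = 0, u_51 = 1, and u_k = u_{k-1}/2 + u_{k+1}/2 for 1 ≤ k ≤ 50. This harmonic recurrence is solved by u_k = k/51, giving u_44 = 44/51.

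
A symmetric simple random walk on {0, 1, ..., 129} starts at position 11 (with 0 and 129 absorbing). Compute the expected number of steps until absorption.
E[τ | X_0 = 11] = 1298

Let v_k = E[τ | X_0 = k]. Boundary: v_0 = v_129 = 0. Recurrence: v_k = 1 + (v_{k-1} + v_{k+1})/2 for 1 ≤ k ≤ 128. The particular solution to v_k − (v_{k-1} + v_{k+1})/2 = 1 is v_k = −k^2. Adding homogeneous solution A + B k and matching boundaries gives v_k = k (129 − k). Substituting k = 11: v_11 = 11 · 118 = 1298.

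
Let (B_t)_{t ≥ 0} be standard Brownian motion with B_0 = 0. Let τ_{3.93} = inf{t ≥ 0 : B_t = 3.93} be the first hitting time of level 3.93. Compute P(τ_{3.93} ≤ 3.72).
P(τ_{3.93} ≤ 3.72) = 2(1 − Φ(3.93/√3.72)) = 2(1 − Φ(2.0376)) ≈ 0.0416

By the reflection principle for standard BM, P(τ_b ≤ t) = 2 · P(B_t ≥ b). Since B_t ~ N(0, t), P(B_t ≥ 3.93) = 1 − Φ(3.93/√t) = 1 − Φ(3.93/√3.72) = 1 − Φ(2.0376) ≈ 0.02079. Doubling: P(τ_{3.93} ≤ 3.72) ≈ 2 · 0.02079 = 0.04158 ≈ 0.0416.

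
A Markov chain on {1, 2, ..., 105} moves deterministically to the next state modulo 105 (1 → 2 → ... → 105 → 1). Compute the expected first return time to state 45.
E[T_45 | X_0 = 45] = 105

The chain cycles deterministically, so starting at state 45 it returns in exactly 105 steps. Equivalently, the stationary distribution is uniform π_j = 1/105 for every state j, so by Kac's formula E[T_45] = 1/π_45 = 105.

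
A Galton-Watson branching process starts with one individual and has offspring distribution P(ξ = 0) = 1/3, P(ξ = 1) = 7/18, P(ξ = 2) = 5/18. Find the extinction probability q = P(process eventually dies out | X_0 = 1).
q = 1

Mean offspring μ = 0·1/3 + 1·7/18 + 2·5/18 = 17/18 ≤ 1. For μ ≤ 1 with offspring not concentrated at 1, the Galton-Watson process goes extinct almost surely, so q = 1.
(Algebraic check: The pgf is f(s) = 1/3 + 7/18·s + 5/18·s². The extinction probability q is the smallest fixed point of f in [0, 1]. Setting s = f(s):
  5/18·s² + (7/18 − 1)·s + 1/3 = 0
  5/18·s² − (1/3 + 5/18)·s + 1/3 = 0
which factors as (s − 1)·(5/18·s − 1/3) = 0, giving roots s = 1 and s = (1/3)/(5/18) = 6/5. Since 6/5 ≥ 1, the smallest root in [0, 1] is s = 1.)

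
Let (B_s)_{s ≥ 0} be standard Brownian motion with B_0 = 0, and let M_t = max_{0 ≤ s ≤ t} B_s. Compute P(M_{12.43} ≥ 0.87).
P(M_{12.43} ≥ 0.87) = 2·P(B_{12.43} ≥ 0.87) = 2(1 − Φ(0.87/√12.43)) ≈ 0.8051

By the reflection principle for Brownian motion, P(M_t ≥ a) = 2 · P(B_t ≥ a) for a ≥ 0. Since B_t ~ N(0, t), P(B_t ≥ 0.87) = 1 − Φ(0.87/√t) = 1 − Φ(0.87/√12.43) = 1 − Φ(0.2468). So
  P(M_{12.43} ≥ 0.87) = 2(1 − Φ(0.2468)) ≈ 0.8051.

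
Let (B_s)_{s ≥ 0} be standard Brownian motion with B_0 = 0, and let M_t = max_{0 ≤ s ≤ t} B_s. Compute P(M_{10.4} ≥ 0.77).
P(M_{10.4} ≥ 0.77) = 2·P(B_{10.4} ≥ 0.77) = 2(1 − Φ(0.77/√10.4)) ≈ 0.8113

By the reflection principle for Brownian motion, P(M_t ≥ a) = 2 · P(B_t ≥ a) for a ≥ 0. Since B_t ~ N(0, t), P(B_t ≥ 0.77) = 1 − Φ(0.77/√t) = 1 − Φ(0.77/√10.4) = 1 − Φ(0.2388). So
  P(M_{10.4} ≥ 0.77) = 2(1 − Φ(0.2388)) ≈ 0.8113.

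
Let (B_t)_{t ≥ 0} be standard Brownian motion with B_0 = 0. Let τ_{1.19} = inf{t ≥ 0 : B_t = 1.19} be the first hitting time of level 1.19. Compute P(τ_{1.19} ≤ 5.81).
P(τ_{1.19} ≤ 5.81) = 2(1 − Φ(1.19/√5.81)) = 2(1 − Φ(0.4937)) ≈ 0.6215

By the reflection principle for standard BM, P(τ_b ≤ t) = 2 · P(B_t ≥ b). Since B_t ~ N(0, t), P(B_t ≥ 1.19) = 1 − Φ(1.19/√t) = 1 − Φ(1.19/√5.81) = 1 − Φ(0.4937) ≈ 0.31076. Doubling: P(τ_{1.19} ≤ 5.81) ≈ 2 · 0.31076 = 0.62152 ≈ 0.6215.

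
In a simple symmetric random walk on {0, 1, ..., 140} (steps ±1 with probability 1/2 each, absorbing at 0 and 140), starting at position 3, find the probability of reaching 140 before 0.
P(hit 140 before 0) = 3/140

Let u_k = P(hit 140 before 0 | start at k). Then u_0 = 0, u_140 = 1, and u_k = u_{k-1}/2 + u_{k+1}/2 for 1 ≤ k ≤ 139. This harmonic recurrence is solved by u_k = k/140, giving u_3 = 3/140.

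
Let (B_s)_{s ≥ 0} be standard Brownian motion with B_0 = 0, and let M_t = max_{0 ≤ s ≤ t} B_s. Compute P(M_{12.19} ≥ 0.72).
P(M_{12.19} ≥ 0.72) = 2·P(B_{12.19} ≥ 0.72) = 2(1 − Φ(0.72/√12.19)) ≈ 0.8366

By the reflection principle for Brownian motion, P(M_t ≥ a) = 2 · P(B_t ≥ a) for a ≥ 0. Since B_t ~ N(0, t), P(B_t ≥ 0.72) = 1 − Φ(0.72/√t) = 1 − Φ(0.72/√12.19) = 1 − Φ(0.2062). So
  P(M_{12.19} ≥ 0.72) = 2(1 − Φ(0.2062)) ≈ 0.8366.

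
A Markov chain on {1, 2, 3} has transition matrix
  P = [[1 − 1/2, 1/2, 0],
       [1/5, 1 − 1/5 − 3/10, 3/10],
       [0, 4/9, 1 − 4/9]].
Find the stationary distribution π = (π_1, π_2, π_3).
π = (16/83, 40/83, 27/83)

This is a birth-death chain on three states, which satisfies detailed balance: π_1 · P_{12} = π_2 · P_{21} and π_2 · P_{23} = π_3 · P_{32}.
From π_1 · 1/2 = π_2 · 1/5: π_2/π_1 = (1/2)/(1/5) = 5/2.
From π_2 · 3/10 = π_3 · 4/9: π_3/π_2 = (3/10)/(4/9) = 27/40.
Take π_1 proportional to 1; then unnormalized π = (1, 5/2, 27/16). Normalize by dividing by the sum 83/16:
  π = (16/83, 40/83, 27/83).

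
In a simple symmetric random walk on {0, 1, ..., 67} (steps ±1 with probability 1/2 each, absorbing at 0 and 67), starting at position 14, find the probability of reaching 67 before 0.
P(hit 67 before 0) = 14/67

Let u_k = P(hit 67 before 0 | start at k). Then u_0 = 0, u_67 = 1, and u_k = u_{k-1}/2 + u_{k+1}/2 for 1 ≤ k ≤ 66. This harmonic recurrence is solved by u_k = k/67, giving u_14 = 14/67.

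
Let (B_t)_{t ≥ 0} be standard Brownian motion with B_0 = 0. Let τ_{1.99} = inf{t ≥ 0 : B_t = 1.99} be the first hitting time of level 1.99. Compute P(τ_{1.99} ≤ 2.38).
P(τ_{1.99} ≤ 2.38) = 2(1 − Φ(1.99/√2.38)) = 2(1 − Φ(1.2899)) ≈ 0.1971

By the reflection principle for standard BM, P(τ_b ≤ t) = 2 · P(B_t ≥ b). Since B_t ~ N(0, t), P(B_t ≥ 1.99) = 1 − Φ(1.99/√t) = 1 − Φ(1.99/√2.38) = 1 − Φ(1.2899) ≈ 0.09854. Doubling: P(τ_{1.99} ≤ 2.38) ≈ 2 · 0.09854 = 0.19708 ≈ 0.1971.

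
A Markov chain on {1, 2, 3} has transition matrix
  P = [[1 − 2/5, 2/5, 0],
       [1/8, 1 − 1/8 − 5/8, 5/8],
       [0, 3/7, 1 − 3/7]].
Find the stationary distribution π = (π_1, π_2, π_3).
π = (15/133, 48/133, 10/19)

This is a birth-death chain on three states, which satisfies detailed balance: π_1 · P_{12} = π_2 · P_{21} and π_2 · P_{23} = π_3 · P_{32}.
From π_1 · 2/5 = π_2 · 1/8: π_2/π_1 = (2/5)/(1/8) = 16/5.
From π_2 · 5/8 = π_3 · 3/7: π_3/π_2 = (5/8)/(3/7) = 35/24.
Take π_1 proportional to 1; then unnormalized π = (1, 16/5, 14/3). Normalize by dividing by the sum 133/15:
  π = (15/133, 48/133, 10/19).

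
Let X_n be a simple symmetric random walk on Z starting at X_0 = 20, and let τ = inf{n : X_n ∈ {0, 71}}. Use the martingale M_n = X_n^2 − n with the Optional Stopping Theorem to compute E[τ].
E[τ] = 1020

M_n = X_n^2 − n is a martingale (since E[X_{n+1}^2 | F_n] = X_n^2 + 1). By OST (τ has finite mean in a bounded region), E[M_τ] = E[M_0] = X_0^2 − 0 = 20^2 = 400. Also E[M_τ] = E[X_τ^2] − E[τ]. The walk exits at 0 or 71, with P(hit 71 first) = 20/71, so E[X_τ^2] = 71^2 · 20/71 + 0 = 1420. Thus E[τ] = E[X_τ^2] − E[M_τ] = 1420 − 400 = 1020 = 20(71 − 20) = 1020.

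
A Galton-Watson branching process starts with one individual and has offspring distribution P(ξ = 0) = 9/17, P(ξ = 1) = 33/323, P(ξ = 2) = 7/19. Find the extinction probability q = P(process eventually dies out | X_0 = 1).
q = 1

Mean offspring μ = 0·9/17 + 1·33/323 + 2·7/19 = 271/323 ≤ 1. For μ ≤ 1 with offspring not concentrated at 1, the Galton-Watson process goes extinct almost surely, so q = 1.
(Algebraic check: The pgf is f(s) = 9/17 + 33/323·s + 7/19·s². The extinction probability q is the smallest fixed point of f in [0, 1]. Setting s = f(s):
  7/19·s² + (33/323 − 1)·s + 9/17 = 0
  7/19·s² − (9/17 + 7/19)·s + 9/17 = 0
which factors as (s − 1)·(7/19·s − 9/17) = 0, giving roots s = 1 and s = (9/17)/(7/19) = 171/119. Since 171/119 ≥ 1, the smallest root in [0, 1] is s = 1.)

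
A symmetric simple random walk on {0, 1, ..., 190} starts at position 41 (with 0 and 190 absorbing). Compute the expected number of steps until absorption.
E[τ | X_0 = 41] = 6109

Let v_k = E[τ | X_0 = k]. Boundary: v_0 = v_190 = 0. Recurrence: v_k = 1 + (v_{k-1} + v_{k+1})/2 for 1 ≤ k ≤ 189. The particular solution to v_k − (v_{k-1} + v_{k+1})/2 = 1 is v_k = −k^2. Adding homogeneous solution A + B k and matching boundaries gives v_k = k (190 − k). Substituting k = 41: v_41 = 41 · 149 = 6109.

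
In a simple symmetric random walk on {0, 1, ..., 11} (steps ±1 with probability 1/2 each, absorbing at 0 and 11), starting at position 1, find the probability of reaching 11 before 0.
P(hit 11 before 0) = 1/11

Let u_k = P(hit 11 before 0 | start at k). Then u_0 = 0, u_11 = 1, and u_k = u_{k-1}/2 + u_{k+1}/2 for 1 ≤ k ≤ 10. This harmonic recurrence is solved by u_k = k/11, giving u_1 = 1/11.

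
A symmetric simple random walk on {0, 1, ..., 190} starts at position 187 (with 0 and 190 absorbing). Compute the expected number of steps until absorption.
E[τ | X_0 = 187] = 561

Let v_k = E[τ | X_0 = k]. Boundary: v_0 = v_190 = 0. Recurrence: v_k = 1 + (v_{k-1} + v_{k+1})/2 for 1 ≤ k ≤ 189. The particular solution to v_k − (v_{k-1} + v_{k+1})/2 = 1 is v_k = −k^2. Adding homogeneous solution A + B k and matching boundaries gives v_k = k (190 − k). Substituting k = 187: v_187 = 187 · 3 = 561.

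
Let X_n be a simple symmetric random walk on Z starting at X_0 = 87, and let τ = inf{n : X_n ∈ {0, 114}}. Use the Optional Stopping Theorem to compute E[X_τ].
E[X_τ] = 87

X_n is a martingale and τ is a bounded-mean stopping time (indeed τ is finite a.s. with bounded expectation since the walk is in a bounded region). By the OST, E[X_τ] = E[X_0] = 87. Equivalently: E[X_τ] = 114 · P(hit 114 first) + 0 · P(hit 0 first) = 114 · (87/114) = 87.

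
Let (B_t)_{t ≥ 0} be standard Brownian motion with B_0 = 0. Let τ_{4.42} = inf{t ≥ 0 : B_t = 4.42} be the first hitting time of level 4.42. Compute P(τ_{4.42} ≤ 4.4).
P(τ_{4.42} ≤ 4.4) = 2(1 − Φ(4.42/√4.4)) = 2(1 − Φ(2.1072)) ≈ 0.0351

By the reflection principle for standard BM, P(τ_b ≤ t) = 2 · P(B_t ≥ b). Since B_t ~ N(0, t), P(B_t ≥ 4.42) = 1 − Φ(4.42/√t) = 1 − Φ(4.42/√4.4) = 1 − Φ(2.1072) ≈ 0.01755. Doubling: P(τ_{4.42} ≤ 4.4) ≈ 2 · 0.01755 = 0.03510 ≈ 0.0351.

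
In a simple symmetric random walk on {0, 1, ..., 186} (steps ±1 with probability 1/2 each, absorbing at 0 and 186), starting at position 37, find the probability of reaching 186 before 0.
P(hit 186 before 0) = 37/186

Let u_k = P(hit 186 before 0 | start at k). Then u_0 = 0, u_186 = 1, and u_k = u_{k-1}/2 + u_{k+1}/2 for 1 ≤ k ≤ 185. This harmonic recurrence is solved by u_k = k/186, giving u_37 = 37/186.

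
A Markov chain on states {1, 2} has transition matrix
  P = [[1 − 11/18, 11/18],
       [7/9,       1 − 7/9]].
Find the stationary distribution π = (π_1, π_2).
π_1 = 14/25, π_2 = 11/25

Solve πP = π with π_1 + π_2 = 1. From πP = π: π_1 · (1 − 11/18) + π_2 · 7/9 = π_1 ⇒ π_2 · 7/9 = π_1 · 11/18 ⇒ π_2/π_1 = (11/18)/(7/9) = 11/14. Together with π_1 + π_2 = 1:
  π_1 = (7/9)/(11/18 + 7/9) = (7/9)/(25/18) = 14/25,
  π_2 = (11/18)/(11/18 + 7/9) = (11/18)/(25/18) = 11/25.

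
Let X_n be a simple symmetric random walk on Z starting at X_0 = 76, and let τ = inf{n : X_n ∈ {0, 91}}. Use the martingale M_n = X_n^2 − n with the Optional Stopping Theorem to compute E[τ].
E[τ] = 1140

M_n = X_n^2 − n is a martingale (since E[X_{n+1}^2 | F_n] = X_n^2 + 1). By OST (τ has finite mean in a bounded region), E[M_τ] = E[M_0] = X_0^2 − 0 = 76^2 = 5776. Also E[M_τ] = E[X_τ^2] − E[τ]. The walk exits at 0 or 91, with P(hit 91 first) = 76/91, so E[X_τ^2] = 91^2 · 76/91 + 0 = 6916. Thus E[τ] = E[X_τ^2] − E[M_τ] = 6916 − 5776 = 1140 = 76(91 − 76) = 1140.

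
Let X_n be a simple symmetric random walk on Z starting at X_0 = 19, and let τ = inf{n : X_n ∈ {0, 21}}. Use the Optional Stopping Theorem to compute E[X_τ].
E[X_τ] = 19

X_n is a martingale and τ is a bounded-mean stopping time (indeed τ is finite a.s. with bounded expectation since the walk is in a bounded region). By the OST, E[X_τ] = E[X_0] = 19. Equivalently: E[X_τ] = 21 · P(hit 21 first) + 0 · P(hit 0 first) = 21 · (19/21) = 19.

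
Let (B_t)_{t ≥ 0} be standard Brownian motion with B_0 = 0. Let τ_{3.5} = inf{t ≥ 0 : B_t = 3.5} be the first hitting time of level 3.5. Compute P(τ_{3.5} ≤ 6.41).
P(τ_{3.5} ≤ 6.41) = 2(1 − Φ(3.5/√6.41)) = 2(1 − Φ(1.3824)) ≈ 0.1668

By the reflection principle for standard BM, P(τ_b ≤ t) = 2 · P(B_t ≥ b). Since B_t ~ N(0, t), P(B_t ≥ 3.5) = 1 − Φ(3.5/√t) = 1 − Φ(3.5/√6.41) = 1 − Φ(1.3824) ≈ 0.08342. Doubling: P(τ_{3.5} ≤ 6.41) ≈ 2 · 0.08342 = 0.16684 ≈ 0.1668.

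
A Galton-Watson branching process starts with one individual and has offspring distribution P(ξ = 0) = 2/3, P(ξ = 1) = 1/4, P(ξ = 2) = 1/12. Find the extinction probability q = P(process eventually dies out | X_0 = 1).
q = 1

Mean offspring μ = 0·2/3 + 1·1/4 + 2·1/12 = 5/12 ≤ 1. For μ ≤ 1 with offspring not concentrated at 1, the Galton-Watson process goes extinct almost surely, so q = 1.
(Algebraic check: The pgf is f(s) = 2/3 + 1/4·s + 1/12·s². The extinction probability q is the smallest fixed point of f in [0, 1]. Setting s = f(s):
  1/12·s² + (1/4 − 1)·s + 2/3 = 0
  1/12·s² − (2/3 + 1/12)·s + 2/3 = 0
which factors as (s − 1)·(1/12·s − 2/3) = 0, giving roots s = 1 and s = (2/3)/(1/12) = 8. Since 8 ≥ 1, the smallest root in [0, 1] is s = 1.)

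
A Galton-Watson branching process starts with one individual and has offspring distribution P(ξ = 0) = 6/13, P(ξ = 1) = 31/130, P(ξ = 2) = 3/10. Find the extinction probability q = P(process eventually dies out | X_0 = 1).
q = 1

Mean offspring μ = 0·6/13 + 1·31/130 + 2·3/10 = 109/130 ≤ 1. For μ ≤ 1 with offspring not concentrated at 1, the Galton-Watson process goes extinct almost surely, so q = 1.
(Algebraic check: The pgf is f(s) = 6/13 + 31/130·s + 3/10·s². The extinction probability q is the smallest fixed point of f in [0, 1]. Setting s = f(s):
  3/10·s² + (31/130 − 1)·s + 6/13 = 0
  3/10·s² − (6/13 + 3/10)·s + 6/13 = 0
which factors as (s − 1)·(3/10·s − 6/13) = 0, giving roots s = 1 and s = (6/13)/(3/10) = 20/13. Since 20/13 ≥ 1, the smallest root in [0, 1] is s = 1.)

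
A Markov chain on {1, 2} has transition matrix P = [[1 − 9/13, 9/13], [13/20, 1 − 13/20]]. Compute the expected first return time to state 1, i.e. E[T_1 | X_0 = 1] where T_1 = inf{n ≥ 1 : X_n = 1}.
E[T_1 | X_0 = 1] = 1/π_1 = 349/169

For an irreducible recurrent Markov chain with stationary distribution π, E[T_i | X_0 = i] = 1/π_i (Kac's formula). Here π_1 = (13/20)/(9/13 + 13/20) = (13/20)/(349/260) = 169/349, so E[T_1 | X_0 = 1] = 1/π_1 = (9/13 + 13/20)/(13/20) = (349/260)/(13/20) = 349/169.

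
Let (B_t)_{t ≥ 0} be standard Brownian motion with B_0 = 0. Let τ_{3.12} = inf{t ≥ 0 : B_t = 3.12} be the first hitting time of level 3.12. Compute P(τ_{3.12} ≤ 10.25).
P(τ_{3.12} ≤ 10.25) = 2(1 − Φ(3.12/√10.25)) = 2(1 − Φ(0.9745)) ≈ 0.3298

By the reflection principle for standard BM, P(τ_b ≤ t) = 2 · P(B_t ≥ b). Since B_t ~ N(0, t), P(B_t ≥ 3.12) = 1 − Φ(3.12/√t) = 1 − Φ(3.12/√10.25) = 1 − Φ(0.9745) ≈ 0.16490. Doubling: P(τ_{3.12} ≤ 10.25) ≈ 2 · 0.16490 = 0.32980 ≈ 0.3298.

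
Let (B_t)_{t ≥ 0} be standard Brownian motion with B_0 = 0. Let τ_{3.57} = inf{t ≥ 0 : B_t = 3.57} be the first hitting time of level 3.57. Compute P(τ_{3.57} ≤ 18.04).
P(τ_{3.57} ≤ 18.04) = 2(1 − Φ(3.57/√18.04)) = 2(1 − Φ(0.8405)) ≈ 0.4006

By the reflection principle for standard BM, P(τ_b ≤ t) = 2 · P(B_t ≥ b). Since B_t ~ N(0, t), P(B_t ≥ 3.57) = 1 − Φ(3.57/√t) = 1 − Φ(3.57/√18.04) = 1 − Φ(0.8405) ≈ 0.20031. Doubling: P(τ_{3.57} ≤ 18.04) ≈ 2 · 0.20031 = 0.40062 ≈ 0.4006.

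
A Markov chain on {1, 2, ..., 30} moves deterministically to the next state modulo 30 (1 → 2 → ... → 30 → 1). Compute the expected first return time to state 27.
E[T_27 | X_0 = 27] = 30

The chain cycles deterministically, so starting at state 27 it returns in exactly 30 steps. Equivalently, the stationary distribution is uniform π_j = 1/30 for every state j, so by Kac's formula E[T_27] = 1/π_27 = 30.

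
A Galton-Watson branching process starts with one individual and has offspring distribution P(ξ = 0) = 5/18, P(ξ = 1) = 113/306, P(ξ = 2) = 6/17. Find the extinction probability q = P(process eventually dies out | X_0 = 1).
q = 85/108

The pgf is f(s) = 5/18 + 113/306·s + 6/17·s². The extinction probability q is the smallest fixed point of f in [0, 1]. Setting s = f(s):
  6/17·s² + (113/306 − 1)·s + 5/18 = 0
  6/17·s² − (5/18 + 6/17)·s + 5/18 = 0
which factors as (s − 1)·(6/17·s − 5/18) = 0, giving roots s = 1 and s = (5/18)/(6/17) = 85/108.
Mean offspring μ = 113/306 + 2·6/17 = 329/306 > 1 (supercritical), so q < 1. The extinction probability is the smaller root: q = (5/18)/(6/17) = 85/108.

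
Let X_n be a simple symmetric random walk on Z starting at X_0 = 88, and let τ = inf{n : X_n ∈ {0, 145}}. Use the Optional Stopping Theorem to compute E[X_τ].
E[X_τ] = 88

X_n is a martingale and τ is a bounded-mean stopping time (indeed τ is finite a.s. with bounded expectation since the walk is in a bounded region). By the OST, E[X_τ] = E[X_0] = 88. Equivalently: E[X_τ] = 145 · P(hit 145 first) + 0 · P(hit 0 first) = 145 · (88/145) = 88.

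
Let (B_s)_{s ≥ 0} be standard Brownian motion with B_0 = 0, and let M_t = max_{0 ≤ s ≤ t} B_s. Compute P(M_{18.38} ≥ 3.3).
P(M_{18.38} ≥ 3.3) = 2·P(B_{18.38} ≥ 3.3) = 2(1 − Φ(3.3/√18.38)) ≈ 0.4415

By the reflection principle for Brownian motion, P(M_t ≥ a) = 2 · P(B_t ≥ a) for a ≥ 0. Since B_t ~ N(0, t), P(B_t ≥ 3.3) = 1 − Φ(3.3/√t) = 1 − Φ(3.3/√18.38) = 1 − Φ(0.7697). So
  P(M_{18.38} ≥ 3.3) = 2(1 − Φ(0.7697)) ≈ 0.4415.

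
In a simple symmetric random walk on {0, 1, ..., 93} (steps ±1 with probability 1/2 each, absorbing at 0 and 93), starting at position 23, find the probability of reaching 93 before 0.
P(hit 93 before 0) = 23/93

Let u_k = P(hit 93 before 0 | start at k). Then u_0 = 0, u_93 = 1, and u_k = u_{k-1}/2 + u_{k+1}/2 for 1 ≤ k ≤ 92. This harmonic recurrence is solved by u_k = k/93, giving u_23 = 23/93.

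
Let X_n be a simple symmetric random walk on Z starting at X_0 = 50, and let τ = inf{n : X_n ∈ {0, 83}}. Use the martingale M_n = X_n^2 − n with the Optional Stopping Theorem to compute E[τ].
E[τ] = 1650

M_n = X_n^2 − n is a martingale (since E[X_{n+1}^2 | F_n] = X_n^2 + 1). By OST (τ has finite mean in a bounded region), E[M_τ] = E[M_0] = X_0^2 − 0 = 50^2 = 2500. Also E[M_τ] = E[X_τ^2] − E[τ]. The walk exits at 0 or 83, with P(hit 83 first) = 50/83, so E[X_τ^2] = 83^2 · 50/83 + 0 = 4150. Thus E[τ] = E[X_τ^2] − E[M_τ] = 4150 − 2500 = 1650 = 50(83 − 50) = 1650.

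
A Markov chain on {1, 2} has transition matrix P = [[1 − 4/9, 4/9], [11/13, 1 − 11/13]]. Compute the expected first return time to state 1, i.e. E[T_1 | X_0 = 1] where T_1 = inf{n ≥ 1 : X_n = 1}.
E[T_1 | X_0 = 1] = 1/π_1 = 151/99

For an irreducible recurrent Markov chain with stationary distribution π, E[T_i | X_0 = i] = 1/π_i (Kac's formula). Here π_1 = (11/13)/(4/9 + 11/13) = (11/13)/(151/117) = 99/151, so E[T_1 | X_0 = 1] = 1/π_1 = (4/9 + 11/13)/(11/13) = (151/117)/(11/13) = 151/99.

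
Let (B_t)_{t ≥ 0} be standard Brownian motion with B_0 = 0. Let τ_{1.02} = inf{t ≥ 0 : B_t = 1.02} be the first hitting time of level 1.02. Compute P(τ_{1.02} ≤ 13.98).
P(τ_{1.02} ≤ 13.98) = 2(1 − Φ(1.02/√13.98)) = 2(1 − Φ(0.2728)) ≈ 0.7850

By the reflection principle for standard BM, P(τ_b ≤ t) = 2 · P(B_t ≥ b). Since B_t ~ N(0, t), P(B_t ≥ 1.02) = 1 − Φ(1.02/√t) = 1 − Φ(1.02/√13.98) = 1 − Φ(0.2728) ≈ 0.39250. Doubling: P(τ_{1.02} ≤ 13.98) ≈ 2 · 0.39250 = 0.78500 ≈ 0.7850.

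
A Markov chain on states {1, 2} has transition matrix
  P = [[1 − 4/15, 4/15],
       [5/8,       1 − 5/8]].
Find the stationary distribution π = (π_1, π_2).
π_1 = 75/107, π_2 = 32/107

Solve πP = π with π_1 + π_2 = 1. From πP = π: π_1 · (1 − 4/15) + π_2 · 5/8 = π_1 ⇒ π_2 · 5/8 = π_1 · 4/15 ⇒ π_2/π_1 = (4/15)/(5/8) = 32/75. Together with π_1 + π_2 = 1:
  π_1 = (5/8)/(4/15 + 5/8) = (5/8)/(107/120) = 75/107,
  π_2 = (4/15)/(4/15 + 5/8) = (4/15)/(107/120) = 32/107.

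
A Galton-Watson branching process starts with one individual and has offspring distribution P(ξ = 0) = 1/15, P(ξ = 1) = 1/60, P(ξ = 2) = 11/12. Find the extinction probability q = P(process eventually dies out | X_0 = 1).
q = 4/55

The pgf is f(s) = 1/15 + 1/60·s + 11/12·s². The extinction probability q is the smallest fixed point of f in [0, 1]. Setting s = f(s):
  11/12·s² + (1/60 − 1)·s + 1/15 = 0
  11/12·s² − (1/15 + 11/12)·s + 1/15 = 0
which factors as (s − 1)·(11/12·s − 1/15) = 0, giving roots s = 1 and s = (1/15)/(11/12) = 4/55.
Mean offspring μ = 1/60 + 2·11/12 = 37/20 > 1 (supercritical), so q < 1. The extinction probability is the smaller root: q = (1/15)/(11/12) = 4/55.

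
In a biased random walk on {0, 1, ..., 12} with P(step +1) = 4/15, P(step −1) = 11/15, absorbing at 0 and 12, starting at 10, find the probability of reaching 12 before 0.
P(hit 12 before 0) = (1 − (11/4)^10) / (1 − (11/4)^12) = 3952209680/29889634281

Let u_k denote P(reach 12 before 0 | start at k). Boundary: u_0 = 0, u_12 = 1. Recurrence: u_k = 4/15·u_{k+1} + 11/15·u_{k-1} for 1 ≤ k ≤ 11. Try u_k = A + B·r^k with r = q/p = (11/15)/(4/15) = 11/4. Substitution satisfies the recurrence; boundary conditions give:
  u_k = (1 − r^k) / (1 − r^N) = (1 − (11/4)^10) / (1 − (11/4)^12) = 3952209680/29889634281.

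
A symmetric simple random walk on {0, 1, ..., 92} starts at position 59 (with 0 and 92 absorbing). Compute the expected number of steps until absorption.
E[τ | X_0 = 59] = 1947

Let v_k = E[τ | X_0 = k]. Boundary: v_0 = v_92 = 0. Recurrence: v_k = 1 + (v_{k-1} + v_{k+1})/2 for 1 ≤ k ≤ 91. The particular solution to v_k − (v_{k-1} + v_{k+1})/2 = 1 is v_k = −k^2. Adding homogeneous solution A + B k and matching boundaries gives v_k = k (92 − k). Substituting k = 59: v_59 = 59 · 33 = 1947.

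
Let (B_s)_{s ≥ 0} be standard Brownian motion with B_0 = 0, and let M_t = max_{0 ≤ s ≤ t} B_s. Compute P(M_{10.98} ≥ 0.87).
P(M_{10.98} ≥ 0.87) = 2·P(B_{10.98} ≥ 0.87) = 2(1 − Φ(0.87/√10.98)) ≈ 0.7929

By the reflection principle for Brownian motion, P(M_t ≥ a) = 2 · P(B_t ≥ a) for a ≥ 0. Since B_t ~ N(0, t), P(B_t ≥ 0.87) = 1 − Φ(0.87/√t) = 1 − Φ(0.87/√10.98) = 1 − Φ(0.2626). So
  P(M_{10.98} ≥ 0.87) = 2(1 − Φ(0.2626)) ≈ 0.7929.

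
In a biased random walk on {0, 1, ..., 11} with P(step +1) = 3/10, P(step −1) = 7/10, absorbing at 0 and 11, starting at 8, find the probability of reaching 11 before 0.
P(hit 11 before 0) = (1 − (7/3)^8) / (1 − (7/3)^11) = 38868120/494287399

Let u_k denote P(reach 11 before 0 | start at k). Boundary: u_0 = 0, u_11 = 1. Recurrence: u_k = 3/10·u_{k+1} + 7/10·u_{k-1} for 1 ≤ k ≤ 10. Try u_k = A + B·r^k with r = q/p = (7/10)/(3/10) = 7/3. Substitution satisfies the recurrence; boundary conditions give:
  u_k = (1 − r^k) / (1 − r^N) = (1 − (7/3)^8) / (1 − (7/3)^11) = 38868120/494287399.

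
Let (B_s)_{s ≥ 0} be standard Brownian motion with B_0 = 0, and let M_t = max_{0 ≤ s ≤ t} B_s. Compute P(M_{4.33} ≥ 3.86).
P(M_{4.33} ≥ 3.86) = 2·P(B_{4.33} ≥ 3.86) = 2(1 − Φ(3.86/√4.33)) ≈ 0.0636

By the reflection principle for Brownian motion, P(M_t ≥ a) = 2 · P(B_t ≥ a) for a ≥ 0. Since B_t ~ N(0, t), P(B_t ≥ 3.86) = 1 − Φ(3.86/√t) = 1 − Φ(3.86/√4.33) = 1 − Φ(1.8550). So
  P(M_{4.33} ≥ 3.86) = 2(1 − Φ(1.8550)) ≈ 0.0636.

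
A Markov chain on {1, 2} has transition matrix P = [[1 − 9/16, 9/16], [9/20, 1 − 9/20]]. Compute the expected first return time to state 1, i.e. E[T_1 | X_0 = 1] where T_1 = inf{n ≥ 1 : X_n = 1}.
E[T_1 | X_0 = 1] = 1/π_1 = 9/4

For an irreducible recurrent Markov chain with stationary distribution π, E[T_i | X_0 = i] = 1/π_i (Kac's formula). Here π_1 = (9/20)/(9/16 + 9/20) = (9/20)/(81/80) = 4/9, so E[T_1 | X_0 = 1] = 1/π_1 = (9/16 + 9/20)/(9/20) = (81/80)/(9/20) = 9/4.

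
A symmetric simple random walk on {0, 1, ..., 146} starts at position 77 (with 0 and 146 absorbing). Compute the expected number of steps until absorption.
E[τ | X_0 = 77] = 5313

Let v_k = E[τ | X_0 = k]. Boundary: v_0 = v_146 = 0. Recurrence: v_k = 1 + (v_{k-1} + v_{k+1})/2 for 1 ≤ k ≤ 145. The particular solution to v_k − (v_{k-1} + v_{k+1})/2 = 1 is v_k = −k^2. Adding homogeneous solution A + B k and matching boundaries gives v_k = k (146 − k). Substituting k = 77: v_77 = 77 · 69 = 5313.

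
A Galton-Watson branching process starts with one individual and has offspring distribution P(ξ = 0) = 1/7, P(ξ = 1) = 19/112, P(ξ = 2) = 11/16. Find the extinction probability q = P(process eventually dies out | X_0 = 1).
q = 16/77

The pgf is f(s) = 1/7 + 19/112·s + 11/16·s². The extinction probability q is the smallest fixed point of f in [0, 1]. Setting s = f(s):
  11/16·s² + (19/112 − 1)·s + 1/7 = 0
  11/16·s² − (1/7 + 11/16)·s + 1/7 = 0
which factors as (s − 1)·(11/16·s − 1/7) = 0, giving roots s = 1 and s = (1/7)/(11/16) = 16/77.
Mean offspring μ = 19/112 + 2·11/16 = 173/112 > 1 (supercritical), so q < 1. The extinction probability is the smaller root: q = (1/7)/(11/16) = 16/77.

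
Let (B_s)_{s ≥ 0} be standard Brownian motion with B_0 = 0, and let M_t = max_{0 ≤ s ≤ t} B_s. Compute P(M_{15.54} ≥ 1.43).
P(M_{15.54} ≥ 1.43) = 2·P(B_{15.54} ≥ 1.43) = 2(1 − Φ(1.43/√15.54)) ≈ 0.7168

By the reflection principle for Brownian motion, P(M_t ≥ a) = 2 · P(B_t ≥ a) for a ≥ 0. Since B_t ~ N(0, t), P(B_t ≥ 1.43) = 1 − Φ(1.43/√t) = 1 − Φ(1.43/√15.54) = 1 − Φ(0.3628). So
  P(M_{15.54} ≥ 1.43) = 2(1 − Φ(0.3628)) ≈ 0.7168.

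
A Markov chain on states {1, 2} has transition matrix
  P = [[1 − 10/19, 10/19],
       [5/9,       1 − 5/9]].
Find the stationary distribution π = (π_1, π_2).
π_1 = 19/37, π_2 = 18/37

Solve πP = π with π_1 + π_2 = 1. From πP = π: π_1 · (1 − 10/19) + π_2 · 5/9 = π_1 ⇒ π_2 · 5/9 = π_1 · 10/19 ⇒ π_2/π_1 = (10/19)/(5/9) = 18/19. Together with π_1 + π_2 = 1:
  π_1 = (5/9)/(10/19 + 5/9) = (5/9)/(185/171) = 19/37,
  π_2 = (10/19)/(10/19 + 5/9) = (10/19)/(185/171) = 18/37.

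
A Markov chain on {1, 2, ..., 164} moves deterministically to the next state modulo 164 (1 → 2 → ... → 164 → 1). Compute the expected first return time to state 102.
E[T_102 | X_0 = 102] = 164

The chain cycles deterministically, so starting at state 102 it returns in exactly 164 steps. Equivalently, the stationary distribution is uniform π_j = 1/164 for every state j, so by Kac's formula E[T_102] = 1/π_102 = 164.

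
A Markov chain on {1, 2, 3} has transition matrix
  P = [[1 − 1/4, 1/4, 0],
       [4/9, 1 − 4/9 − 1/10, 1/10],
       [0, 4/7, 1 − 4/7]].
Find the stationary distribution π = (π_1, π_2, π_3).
π = (640/1063, 360/1063, 63/1063)

This is a birth-death chain on three states, which satisfies detailed balance: π_1 · P_{12} = π_2 · P_{21} and π_2 · P_{23} = π_3 · P_{32}.
From π_1 · 1/4 = π_2 · 4/9: π_2/π_1 = (1/4)/(4/9) = 9/16.
From π_2 · 1/10 = π_3 · 4/7: π_3/π_2 = (1/10)/(4/7) = 7/40.
Take π_1 proportional to 1; then unnormalized π = (1, 9/16, 63/640). Normalize by dividing by the sum 1063/640:
  π = (640/1063, 360/1063, 63/1063).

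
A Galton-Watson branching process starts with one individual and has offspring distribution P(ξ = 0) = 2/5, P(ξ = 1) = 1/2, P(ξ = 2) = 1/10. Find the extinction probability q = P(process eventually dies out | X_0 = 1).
q = 1

Mean offspring μ = 0·2/5 + 1·1/2 + 2·1/10 = 7/10 ≤ 1. For μ ≤ 1 with offspring not concentrated at 1, the Galton-Watson process goes extinct almost surely, so q = 1.
(Algebraic check: The pgf is f(s) = 2/5 + 1/2·s + 1/10·s². The extinction probability q is the smallest fixed point of f in [0, 1]. Setting s = f(s):
  1/10·s² + (1/2 − 1)·s + 2/5 = 0
  1/10·s² − (2/5 + 1/10)·s + 2/5 = 0
which factors as (s − 1)·(1/10·s − 2/5) = 0, giving roots s = 1 and s = (2/5)/(1/10) = 4. Since 4 ≥ 1, the smallest root in [0, 1] is s = 1.)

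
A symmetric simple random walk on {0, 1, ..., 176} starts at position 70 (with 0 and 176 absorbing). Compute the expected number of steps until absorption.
E[τ | X_0 = 70] = 7420

Let v_k = E[τ | X_0 = k]. Boundary: v_0 = v_176 = 0. Recurrence: v_k = 1 + (v_{k-1} + v_{k+1})/2 for 1 ≤ k ≤ 175. The particular solution to v_k − (v_{k-1} + v_{k+1})/2 = 1 is v_k = −k^2. Adding homogeneous solution A + B k and matching boundaries gives v_k = k (176 − k). Substituting k = 70: v_70 = 70 · 106 = 7420.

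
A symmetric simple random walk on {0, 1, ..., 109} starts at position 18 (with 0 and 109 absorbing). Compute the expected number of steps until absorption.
E[τ | X_0 = 18] = 1638

Let v_k = E[τ | X_0 = k]. Boundary: v_0 = v_109 = 0. Recurrence: v_k = 1 + (v_{k-1} + v_{k+1})/2 for 1 ≤ k ≤ 108. The particular solution to v_k − (v_{k-1} + v_{k+1})/2 = 1 is v_k = −k^2. Adding homogeneous solution A + B k and matching boundaries gives v_k = k (109 − k). Substituting k = 18: v_18 = 18 · 91 = 1638.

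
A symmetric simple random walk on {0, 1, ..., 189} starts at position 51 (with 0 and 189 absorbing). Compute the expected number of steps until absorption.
E[τ | X_0 = 51] = 7038

Let v_k = E[τ | X_0 = k]. Boundary: v_0 = v_189 = 0. Recurrence: v_k = 1 + (v_{k-1} + v_{k+1})/2 for 1 ≤ k ≤ 188. The particular solution to v_k − (v_{k-1} + v_{k+1})/2 = 1 is v_k = −k^2. Adding homogeneous solution A + B k and matching boundaries gives v_k = k (189 − k). Substituting k = 51: v_51 = 51 · 138 = 7038.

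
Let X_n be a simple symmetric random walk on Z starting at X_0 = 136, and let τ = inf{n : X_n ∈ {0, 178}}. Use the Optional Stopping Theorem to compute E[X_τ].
E[X_τ] = 136

X_n is a martingale and τ is a bounded-mean stopping time (indeed τ is finite a.s. with bounded expectation since the walk is in a bounded region). By the OST, E[X_τ] = E[X_0] = 136. Equivalently: E[X_τ] = 178 · P(hit 178 first) + 0 · P(hit 0 first) = 178 · (136/178) = 136.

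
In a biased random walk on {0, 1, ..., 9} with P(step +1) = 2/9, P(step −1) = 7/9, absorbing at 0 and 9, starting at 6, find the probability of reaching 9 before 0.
P(hit 9 before 0) = (1 − (7/2)^6) / (1 − (7/2)^9) = 2808/120457

Let u_k denote P(reach 9 before 0 | start at k). Boundary: u_0 = 0, u_9 = 1. Recurrence: u_k = 2/9·u_{k+1} + 7/9·u_{k-1} for 1 ≤ k ≤ 8. Try u_k = A + B·r^k with r = q/p = (7/9)/(2/9) = 7/2. Substitution satisfies the recurrence; boundary conditions give:
  u_k = (1 − r^k) / (1 − r^N) = (1 − (7/2)^6) / (1 − (7/2)^9) = 2808/120457.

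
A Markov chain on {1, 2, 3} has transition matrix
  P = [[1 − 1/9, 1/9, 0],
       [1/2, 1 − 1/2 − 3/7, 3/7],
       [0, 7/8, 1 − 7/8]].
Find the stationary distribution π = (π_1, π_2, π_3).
π = (441/587, 98/587, 48/587)

This is a birth-death chain on three states, which satisfies detailed balance: π_1 · P_{12} = π_2 · P_{21} and π_2 · P_{23} = π_3 · P_{32}.
From π_1 · 1/9 = π_2 · 1/2: π_2/π_1 = (1/9)/(1/2) = 2/9.
From π_2 · 3/7 = π_3 · 7/8: π_3/π_2 = (3/7)/(7/8) = 24/49.
Take π_1 proportional to 1; then unnormalized π = (1, 2/9, 16/147). Normalize by dividing by the sum 587/441:
  π = (441/587, 98/587, 48/587).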